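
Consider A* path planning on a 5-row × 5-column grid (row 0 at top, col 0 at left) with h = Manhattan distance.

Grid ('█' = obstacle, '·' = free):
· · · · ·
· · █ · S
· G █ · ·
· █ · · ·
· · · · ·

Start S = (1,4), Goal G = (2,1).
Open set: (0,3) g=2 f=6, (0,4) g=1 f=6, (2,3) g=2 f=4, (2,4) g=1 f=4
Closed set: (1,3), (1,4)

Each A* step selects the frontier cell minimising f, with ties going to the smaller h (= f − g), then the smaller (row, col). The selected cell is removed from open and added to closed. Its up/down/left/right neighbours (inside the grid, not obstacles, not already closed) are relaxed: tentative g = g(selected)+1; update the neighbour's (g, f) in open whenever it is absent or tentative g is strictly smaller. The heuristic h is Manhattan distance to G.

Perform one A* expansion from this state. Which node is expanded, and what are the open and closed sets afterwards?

step 1: expand (2,3) (f=4, h=2) → closed; open now [(0,3) g=2 f=6, (0,4) g=1 f=6, (2,4) g=1 f=4, (3,3) g=3 f=6]

expanded=(2,3); open=[(0,3) g=2 f=6, (0,4) g=1 f=6, (2,4) g=1 f=4, (3,3) g=3 f=6]; closed=[(1,3), (1,4), (2,3)]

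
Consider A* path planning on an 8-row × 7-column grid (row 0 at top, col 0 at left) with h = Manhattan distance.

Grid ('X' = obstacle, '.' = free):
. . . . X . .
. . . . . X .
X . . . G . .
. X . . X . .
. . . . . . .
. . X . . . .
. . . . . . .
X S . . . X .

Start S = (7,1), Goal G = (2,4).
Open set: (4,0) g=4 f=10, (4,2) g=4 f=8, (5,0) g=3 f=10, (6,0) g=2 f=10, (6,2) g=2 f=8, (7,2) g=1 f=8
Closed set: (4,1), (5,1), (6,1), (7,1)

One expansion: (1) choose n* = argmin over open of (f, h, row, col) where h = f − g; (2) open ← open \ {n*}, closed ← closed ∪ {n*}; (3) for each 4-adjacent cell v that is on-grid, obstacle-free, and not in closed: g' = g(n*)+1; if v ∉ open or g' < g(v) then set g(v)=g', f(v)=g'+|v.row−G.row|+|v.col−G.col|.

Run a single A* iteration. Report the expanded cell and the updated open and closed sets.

step 1: expand (4,2) (f=8, h=4) → closed; open now [(3,2) g=5 f=8, (4,0) g=4 f=10, (4,3) g=5 f=8, (5,0) g=3 f=10, (6,0) g=2 f=10, (6,2) g=2 f=8, (7,2) g=1 f=8]

expanded=(4,2); open=[(3,2) g=5 f=8, (4,0) g=4 f=10, (4,3) g=5 f=8, (5,0) g=3 f=10, (6,0) g=2 f=10, (6,2) g=2 f=8, (7,2) g=1 f=8]; closed=[(4,1), (4,2), (5,1), (6,1), (7,1)]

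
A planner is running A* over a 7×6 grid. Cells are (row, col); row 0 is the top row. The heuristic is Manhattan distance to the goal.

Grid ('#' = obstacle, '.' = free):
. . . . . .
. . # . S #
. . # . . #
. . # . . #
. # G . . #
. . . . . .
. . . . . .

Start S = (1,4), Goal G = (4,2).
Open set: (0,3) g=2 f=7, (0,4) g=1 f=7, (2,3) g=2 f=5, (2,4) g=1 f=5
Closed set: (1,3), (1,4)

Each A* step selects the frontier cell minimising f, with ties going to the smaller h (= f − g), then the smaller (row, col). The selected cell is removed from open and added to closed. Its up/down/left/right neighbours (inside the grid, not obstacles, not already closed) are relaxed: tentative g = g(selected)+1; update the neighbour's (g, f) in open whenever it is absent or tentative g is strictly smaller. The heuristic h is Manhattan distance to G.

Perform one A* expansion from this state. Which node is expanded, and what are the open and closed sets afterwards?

step 1: expand (2,3) (f=5, h=3) → closed; open now [(0,3) g=2 f=7, (0,4) g=1 f=7, (2,4) g=1 f=5, (3,3) g=3 f=5]

expanded=(2,3); open=[(0,3) g=2 f=7, (0,4) g=1 f=7, (2,4) g=1 f=5, (3,3) g=3 f=5]; closed=[(1,3), (1,4), (2,3)]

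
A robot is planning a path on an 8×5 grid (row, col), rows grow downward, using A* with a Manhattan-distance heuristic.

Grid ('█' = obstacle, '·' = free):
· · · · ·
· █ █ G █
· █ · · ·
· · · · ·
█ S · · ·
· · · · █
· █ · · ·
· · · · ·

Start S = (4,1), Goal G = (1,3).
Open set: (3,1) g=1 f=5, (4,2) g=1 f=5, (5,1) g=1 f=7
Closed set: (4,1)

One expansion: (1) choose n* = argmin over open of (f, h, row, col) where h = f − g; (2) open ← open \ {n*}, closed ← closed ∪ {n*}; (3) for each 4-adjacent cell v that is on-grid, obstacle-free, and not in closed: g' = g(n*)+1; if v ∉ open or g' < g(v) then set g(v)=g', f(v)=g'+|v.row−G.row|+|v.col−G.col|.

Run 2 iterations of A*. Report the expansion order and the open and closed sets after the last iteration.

step 1: expand (3,1) (f=5, h=4) → closed; open now [(3,0) g=2 f=7, (3,2) g=2 f=5, (4,2) g=1 f=5, (5,1) g=1 f=7]
step 2: expand (3,2) (f=5, h=3) → closed; open now [(2,2) g=3 f=5, (3,0) g=2 f=7, (3,3) g=3 f=5, (4,2) g=1 f=5, (5,1) g=1 f=7]

order=[(3,1) → (3,2)]; open=[(2,2) g=3 f=5, (3,0) g=2 f=7, (3,3) g=3 f=5, (4,2) g=1 f=5, (5,1) g=1 f=7]; closed=[(3,1), (3,2), (4,1)]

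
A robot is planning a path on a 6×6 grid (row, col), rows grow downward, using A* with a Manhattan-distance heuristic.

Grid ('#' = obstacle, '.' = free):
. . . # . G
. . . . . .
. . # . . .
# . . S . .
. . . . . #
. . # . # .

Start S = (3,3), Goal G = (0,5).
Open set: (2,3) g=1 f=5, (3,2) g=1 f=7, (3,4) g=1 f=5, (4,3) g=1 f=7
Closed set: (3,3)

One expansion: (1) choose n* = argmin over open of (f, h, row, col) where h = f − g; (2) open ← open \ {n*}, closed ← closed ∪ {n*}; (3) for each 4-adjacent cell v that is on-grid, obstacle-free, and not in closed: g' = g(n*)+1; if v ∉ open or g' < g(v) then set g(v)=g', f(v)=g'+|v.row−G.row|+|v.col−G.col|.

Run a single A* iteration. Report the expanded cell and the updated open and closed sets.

expanded=(2,3); open=[(1,3) g=2 f=5, (2,4) g=2 f=5, (3,2) g=1 f=7, (3,4) g=1 f=5, (4,3) g=1 f=7]; closed=[(2,3), (3,3)]

step 1: expand (2,3) (f=5, h=4) → closed; open now [(1,3) g=2 f=5, (2,4) g=2 f=5, (3,2) g=1 f=7, (3,4) g=1 f=5, (4,3) g=1 f=7]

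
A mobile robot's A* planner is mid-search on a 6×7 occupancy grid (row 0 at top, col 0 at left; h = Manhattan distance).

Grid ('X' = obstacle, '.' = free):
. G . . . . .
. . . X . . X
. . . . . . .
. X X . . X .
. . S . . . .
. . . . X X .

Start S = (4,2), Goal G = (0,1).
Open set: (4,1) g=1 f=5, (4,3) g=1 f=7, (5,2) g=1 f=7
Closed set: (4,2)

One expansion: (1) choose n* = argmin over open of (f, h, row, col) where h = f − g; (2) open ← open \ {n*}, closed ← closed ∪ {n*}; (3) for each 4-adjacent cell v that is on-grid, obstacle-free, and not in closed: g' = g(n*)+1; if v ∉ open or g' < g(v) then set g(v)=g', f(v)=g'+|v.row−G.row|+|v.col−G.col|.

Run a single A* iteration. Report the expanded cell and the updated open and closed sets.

step 1: expand (4,1) (f=5, h=4) → closed; open now [(4,0) g=2 f=7, (4,3) g=1 f=7, (5,1) g=2 f=7, (5,2) g=1 f=7]

expanded=(4,1); open=[(4,0) g=2 f=7, (4,3) g=1 f=7, (5,1) g=2 f=7, (5,2) g=1 f=7]; closed=[(4,1), (4,2)]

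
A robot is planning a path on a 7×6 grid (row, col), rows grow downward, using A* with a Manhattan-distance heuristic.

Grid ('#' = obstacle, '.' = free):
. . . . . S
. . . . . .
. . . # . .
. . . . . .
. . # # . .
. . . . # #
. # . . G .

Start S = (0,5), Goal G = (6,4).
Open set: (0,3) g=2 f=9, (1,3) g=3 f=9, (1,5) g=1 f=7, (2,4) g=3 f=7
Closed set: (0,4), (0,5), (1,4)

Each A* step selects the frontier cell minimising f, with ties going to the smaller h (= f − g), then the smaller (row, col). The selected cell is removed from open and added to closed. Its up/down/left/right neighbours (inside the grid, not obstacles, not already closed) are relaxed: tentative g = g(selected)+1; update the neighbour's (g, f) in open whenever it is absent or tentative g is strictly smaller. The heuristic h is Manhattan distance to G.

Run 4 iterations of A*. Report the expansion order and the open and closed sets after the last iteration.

order=[(2,4) → (3,4) → (4,4) → (1,5)]; open=[(0,3) g=2 f=9, (1,3) g=3 f=9, (2,5) g=2 f=7, (3,3) g=5 f=9, (3,5) g=5 f=9, (4,5) g=6 f=9]; closed=[(0,4), (0,5), (1,4), (1,5), (2,4), (3,4), (4,4)]

step 1: expand (2,4) (f=7, h=4) → closed; open now [(0,3) g=2 f=9, (1,3) g=3 f=9, (1,5) g=1 f=7, (2,5) g=4 f=9, (3,4) g=4 f=7]
step 2: expand (3,4) (f=7, h=3) → closed; open now [(0,3) g=2 f=9, (1,3) g=3 f=9, (1,5) g=1 f=7, (2,5) g=4 f=9, (3,3) g=5 f=9, (3,5) g=5 f=9, (4,4) g=5 f=7]
step 3: expand (4,4) (f=7, h=2) → closed; open now [(0,3) g=2 f=9, (1,3) g=3 f=9, (1,5) g=1 f=7, (2,5) g=4 f=9, (3,3) g=5 f=9, (3,5) g=5 f=9, (4,5) g=6 f=9]
step 4: expand (1,5) (f=7, h=6) → closed; open now [(0,3) g=2 f=9, (1,3) g=3 f=9, (2,5) g=2 f=7, (3,3) g=5 f=9, (3,5) g=5 f=9, (4,5) g=6 f=9]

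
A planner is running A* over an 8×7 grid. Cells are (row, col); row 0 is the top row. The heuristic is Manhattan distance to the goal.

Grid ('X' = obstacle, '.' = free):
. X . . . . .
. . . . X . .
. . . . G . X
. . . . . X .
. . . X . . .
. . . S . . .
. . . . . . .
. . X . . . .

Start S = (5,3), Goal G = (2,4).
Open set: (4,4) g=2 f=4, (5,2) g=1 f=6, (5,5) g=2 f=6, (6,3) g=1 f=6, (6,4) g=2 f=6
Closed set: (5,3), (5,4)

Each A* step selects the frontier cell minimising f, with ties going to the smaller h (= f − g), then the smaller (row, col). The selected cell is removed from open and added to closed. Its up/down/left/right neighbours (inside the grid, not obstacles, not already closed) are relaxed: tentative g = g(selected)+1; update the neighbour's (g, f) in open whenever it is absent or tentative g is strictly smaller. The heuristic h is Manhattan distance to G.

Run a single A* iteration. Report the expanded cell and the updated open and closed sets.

expanded=(4,4); open=[(3,4) g=3 f=4, (4,5) g=3 f=6, (5,2) g=1 f=6, (5,5) g=2 f=6, (6,3) g=1 f=6, (6,4) g=2 f=6]; closed=[(4,4), (5,3), (5,4)]

step 1: expand (4,4) (f=4, h=2) → closed; open now [(3,4) g=3 f=4, (4,5) g=3 f=6, (5,2) g=1 f=6, (5,5) g=2 f=6, (6,3) g=1 f=6, (6,4) g=2 f=6]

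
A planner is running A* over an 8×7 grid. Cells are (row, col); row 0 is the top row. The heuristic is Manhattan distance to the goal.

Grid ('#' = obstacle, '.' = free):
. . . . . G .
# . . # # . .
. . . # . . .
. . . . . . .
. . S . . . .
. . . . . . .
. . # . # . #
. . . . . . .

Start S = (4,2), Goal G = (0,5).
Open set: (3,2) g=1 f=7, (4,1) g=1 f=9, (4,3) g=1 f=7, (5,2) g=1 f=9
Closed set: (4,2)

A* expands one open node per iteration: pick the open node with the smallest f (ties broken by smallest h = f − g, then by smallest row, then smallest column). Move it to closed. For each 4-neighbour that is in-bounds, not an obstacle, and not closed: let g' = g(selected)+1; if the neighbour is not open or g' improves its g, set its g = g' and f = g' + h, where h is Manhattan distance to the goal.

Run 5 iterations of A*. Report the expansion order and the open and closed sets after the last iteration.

order=[(3,2) → (2,2) → (1,2) → (0,2) → (0,3)]; open=[(0,1) g=5 f=9, (0,4) g=6 f=7, (1,1) g=4 f=9, (2,1) g=3 f=9, (3,1) g=2 f=9, (3,3) g=2 f=7, (4,1) g=1 f=9, (4,3) g=1 f=7, (5,2) g=1 f=9]; closed=[(0,2), (0,3), (1,2), (2,2), (3,2), (4,2)]

step 1: expand (3,2) (f=7, h=6) → closed; open now [(2,2) g=2 f=7, (3,1) g=2 f=9, (3,3) g=2 f=7, (4,1) g=1 f=9, (4,3) g=1 f=7, (5,2) g=1 f=9]
step 2: expand (2,2) (f=7, h=5) → closed; open now [(1,2) g=3 f=7, (2,1) g=3 f=9, (3,1) g=2 f=9, (3,3) g=2 f=7, (4,1) g=1 f=9, (4,3) g=1 f=7, (5,2) g=1 f=9]
step 3: expand (1,2) (f=7, h=4) → closed; open now [(0,2) g=4 f=7, (1,1) g=4 f=9, (2,1) g=3 f=9, (3,1) g=2 f=9, (3,3) g=2 f=7, (4,1) g=1 f=9, (4,3) g=1 f=7, (5,2) g=1 f=9]
step 4: expand (0,2) (f=7, h=3) → closed; open now [(0,1) g=5 f=9, (0,3) g=5 f=7, (1,1) g=4 f=9, (2,1) g=3 f=9, (3,1) g=2 f=9, (3,3) g=2 f=7, (4,1) g=1 f=9, (4,3) g=1 f=7, (5,2) g=1 f=9]
step 5: expand (0,3) (f=7, h=2) → closed; open now [(0,1) g=5 f=9, (0,4) g=6 f=7, (1,1) g=4 f=9, (2,1) g=3 f=9, (3,1) g=2 f=9, (3,3) g=2 f=7, (4,1) g=1 f=9, (4,3) g=1 f=7, (5,2) g=1 f=9]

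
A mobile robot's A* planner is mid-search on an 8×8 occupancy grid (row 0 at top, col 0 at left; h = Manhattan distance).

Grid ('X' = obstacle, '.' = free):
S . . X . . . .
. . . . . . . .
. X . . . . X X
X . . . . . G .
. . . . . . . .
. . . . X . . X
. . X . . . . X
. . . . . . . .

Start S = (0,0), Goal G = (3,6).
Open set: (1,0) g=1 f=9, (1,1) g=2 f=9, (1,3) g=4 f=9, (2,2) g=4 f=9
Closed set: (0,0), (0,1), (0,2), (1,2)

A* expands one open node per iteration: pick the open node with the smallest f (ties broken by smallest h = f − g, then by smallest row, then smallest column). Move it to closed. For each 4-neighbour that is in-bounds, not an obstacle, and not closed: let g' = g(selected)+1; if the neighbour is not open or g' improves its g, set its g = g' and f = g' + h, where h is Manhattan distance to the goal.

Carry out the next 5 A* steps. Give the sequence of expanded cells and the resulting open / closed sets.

step 1: expand (1,3) (f=9, h=5) → closed; open now [(1,0) g=1 f=9, (1,1) g=2 f=9, (1,4) g=5 f=9, (2,2) g=4 f=9, (2,3) g=5 f=9]
step 2: expand (1,4) (f=9, h=4) → closed; open now [(0,4) g=6 f=11, (1,0) g=1 f=9, (1,1) g=2 f=9, (1,5) g=6 f=9, (2,2) g=4 f=9, (2,3) g=5 f=9, (2,4) g=6 f=9]
step 3: expand (1,5) (f=9, h=3) → closed; open now [(0,4) g=6 f=11, (0,5) g=7 f=11, (1,0) g=1 f=9, (1,1) g=2 f=9, (1,6) g=7 f=9, (2,2) g=4 f=9, (2,3) g=5 f=9, (2,4) g=6 f=9, (2,5) g=7 f=9]
step 4: expand (1,6) (f=9, h=2) → closed; open now [(0,4) g=6 f=11, (0,5) g=7 f=11, (0,6) g=8 f=11, (1,0) g=1 f=9, (1,1) g=2 f=9, (1,7) g=8 f=11, (2,2) g=4 f=9, (2,3) g=5 f=9, (2,4) g=6 f=9, (2,5) g=7 f=9]
step 5: expand (2,5) (f=9, h=2) → closed; open now [(0,4) g=6 f=11, (0,5) g=7 f=11, (0,6) g=8 f=11, (1,0) g=1 f=9, (1,1) g=2 f=9, (1,7) g=8 f=11, (2,2) g=4 f=9, (2,3) g=5 f=9, (2,4) g=6 f=9, (3,5) g=8 f=9]

order=[(1,3) → (1,4) → (1,5) → (1,6) → (2,5)]; open=[(0,4) g=6 f=11, (0,5) g=7 f=11, (0,6) g=8 f=11, (1,0) g=1 f=9, (1,1) g=2 f=9, (1,7) g=8 f=11, (2,2) g=4 f=9, (2,3) g=5 f=9, (2,4) g=6 f=9, (3,5) g=8 f=9]; closed=[(0,0), (0,1), (0,2), (1,2), (1,3), (1,4), (1,5), (1,6), (2,5)]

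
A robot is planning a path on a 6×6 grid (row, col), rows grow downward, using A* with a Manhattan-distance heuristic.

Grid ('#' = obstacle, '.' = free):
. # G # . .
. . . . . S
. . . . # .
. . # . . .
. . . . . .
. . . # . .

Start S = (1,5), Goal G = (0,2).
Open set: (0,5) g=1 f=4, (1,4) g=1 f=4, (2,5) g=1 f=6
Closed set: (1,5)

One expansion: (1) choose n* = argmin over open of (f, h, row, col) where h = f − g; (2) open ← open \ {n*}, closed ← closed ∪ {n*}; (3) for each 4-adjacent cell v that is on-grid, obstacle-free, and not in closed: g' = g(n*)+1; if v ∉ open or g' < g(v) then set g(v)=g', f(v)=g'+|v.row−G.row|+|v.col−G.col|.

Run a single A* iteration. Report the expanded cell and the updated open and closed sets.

step 1: expand (0,5) (f=4, h=3) → closed; open now [(0,4) g=2 f=4, (1,4) g=1 f=4, (2,5) g=1 f=6]

expanded=(0,5); open=[(0,4) g=2 f=4, (1,4) g=1 f=4, (2,5) g=1 f=6]; closed=[(0,5), (1,5)]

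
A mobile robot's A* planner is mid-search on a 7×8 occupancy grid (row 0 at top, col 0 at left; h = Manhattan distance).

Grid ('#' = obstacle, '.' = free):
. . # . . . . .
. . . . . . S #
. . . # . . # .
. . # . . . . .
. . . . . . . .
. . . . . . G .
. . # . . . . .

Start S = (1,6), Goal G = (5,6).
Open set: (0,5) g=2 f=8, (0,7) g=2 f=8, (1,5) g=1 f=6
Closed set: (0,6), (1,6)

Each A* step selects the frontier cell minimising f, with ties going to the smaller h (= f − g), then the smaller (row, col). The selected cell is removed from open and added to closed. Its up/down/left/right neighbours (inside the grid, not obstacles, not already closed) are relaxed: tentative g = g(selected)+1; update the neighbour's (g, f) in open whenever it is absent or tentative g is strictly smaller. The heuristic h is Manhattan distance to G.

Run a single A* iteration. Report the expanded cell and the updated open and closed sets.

step 1: expand (1,5) (f=6, h=5) → closed; open now [(0,5) g=2 f=8, (0,7) g=2 f=8, (1,4) g=2 f=8, (2,5) g=2 f=6]

expanded=(1,5); open=[(0,5) g=2 f=8, (0,7) g=2 f=8, (1,4) g=2 f=8, (2,5) g=2 f=6]; closed=[(0,6), (1,5), (1,6)]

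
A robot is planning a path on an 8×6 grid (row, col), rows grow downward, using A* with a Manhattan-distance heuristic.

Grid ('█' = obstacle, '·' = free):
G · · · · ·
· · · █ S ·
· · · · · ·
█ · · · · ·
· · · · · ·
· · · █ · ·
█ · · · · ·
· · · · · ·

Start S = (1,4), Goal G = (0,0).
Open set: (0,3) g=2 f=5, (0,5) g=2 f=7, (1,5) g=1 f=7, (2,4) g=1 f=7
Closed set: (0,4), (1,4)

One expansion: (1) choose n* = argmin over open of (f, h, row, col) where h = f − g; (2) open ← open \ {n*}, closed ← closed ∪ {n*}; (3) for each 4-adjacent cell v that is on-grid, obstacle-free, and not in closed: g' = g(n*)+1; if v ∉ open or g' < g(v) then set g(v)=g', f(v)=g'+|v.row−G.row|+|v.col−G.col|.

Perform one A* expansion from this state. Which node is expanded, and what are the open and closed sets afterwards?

step 1: expand (0,3) (f=5, h=3) → closed; open now [(0,2) g=3 f=5, (0,5) g=2 f=7, (1,5) g=1 f=7, (2,4) g=1 f=7]

expanded=(0,3); open=[(0,2) g=3 f=5, (0,5) g=2 f=7, (1,5) g=1 f=7, (2,4) g=1 f=7]; closed=[(0,3), (0,4), (1,4)]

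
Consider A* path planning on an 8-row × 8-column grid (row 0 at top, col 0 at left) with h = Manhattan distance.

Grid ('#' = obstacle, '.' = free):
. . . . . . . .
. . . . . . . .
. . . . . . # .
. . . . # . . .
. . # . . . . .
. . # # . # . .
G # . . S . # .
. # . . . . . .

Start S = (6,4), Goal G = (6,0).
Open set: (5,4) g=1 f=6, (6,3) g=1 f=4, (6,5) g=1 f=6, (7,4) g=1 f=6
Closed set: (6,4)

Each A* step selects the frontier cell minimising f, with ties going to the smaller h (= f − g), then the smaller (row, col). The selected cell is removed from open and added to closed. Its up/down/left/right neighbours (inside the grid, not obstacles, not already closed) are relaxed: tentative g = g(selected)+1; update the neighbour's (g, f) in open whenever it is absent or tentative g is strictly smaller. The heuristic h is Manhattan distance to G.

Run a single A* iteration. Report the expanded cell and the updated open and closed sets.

step 1: expand (6,3) (f=4, h=3) → closed; open now [(5,4) g=1 f=6, (6,2) g=2 f=4, (6,5) g=1 f=6, (7,3) g=2 f=6, (7,4) g=1 f=6]

expanded=(6,3); open=[(5,4) g=1 f=6, (6,2) g=2 f=4, (6,5) g=1 f=6, (7,3) g=2 f=6, (7,4) g=1 f=6]; closed=[(6,3), (6,4)]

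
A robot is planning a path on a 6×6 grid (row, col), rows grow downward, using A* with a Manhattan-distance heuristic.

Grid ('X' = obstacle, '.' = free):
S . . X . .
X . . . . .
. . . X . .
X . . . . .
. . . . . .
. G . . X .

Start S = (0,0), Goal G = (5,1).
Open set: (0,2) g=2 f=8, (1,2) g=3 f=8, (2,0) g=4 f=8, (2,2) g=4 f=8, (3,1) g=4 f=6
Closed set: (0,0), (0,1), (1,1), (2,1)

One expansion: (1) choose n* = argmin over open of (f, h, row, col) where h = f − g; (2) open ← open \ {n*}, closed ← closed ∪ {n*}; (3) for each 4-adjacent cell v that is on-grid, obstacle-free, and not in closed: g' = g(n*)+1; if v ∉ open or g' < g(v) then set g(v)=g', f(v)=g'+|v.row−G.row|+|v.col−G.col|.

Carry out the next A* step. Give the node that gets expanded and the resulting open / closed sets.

step 1: expand (3,1) (f=6, h=2) → closed; open now [(0,2) g=2 f=8, (1,2) g=3 f=8, (2,0) g=4 f=8, (2,2) g=4 f=8, (3,2) g=5 f=8, (4,1) g=5 f=6]

expanded=(3,1); open=[(0,2) g=2 f=8, (1,2) g=3 f=8, (2,0) g=4 f=8, (2,2) g=4 f=8, (3,2) g=5 f=8, (4,1) g=5 f=6]; closed=[(0,0), (0,1), (1,1), (2,1), (3,1)]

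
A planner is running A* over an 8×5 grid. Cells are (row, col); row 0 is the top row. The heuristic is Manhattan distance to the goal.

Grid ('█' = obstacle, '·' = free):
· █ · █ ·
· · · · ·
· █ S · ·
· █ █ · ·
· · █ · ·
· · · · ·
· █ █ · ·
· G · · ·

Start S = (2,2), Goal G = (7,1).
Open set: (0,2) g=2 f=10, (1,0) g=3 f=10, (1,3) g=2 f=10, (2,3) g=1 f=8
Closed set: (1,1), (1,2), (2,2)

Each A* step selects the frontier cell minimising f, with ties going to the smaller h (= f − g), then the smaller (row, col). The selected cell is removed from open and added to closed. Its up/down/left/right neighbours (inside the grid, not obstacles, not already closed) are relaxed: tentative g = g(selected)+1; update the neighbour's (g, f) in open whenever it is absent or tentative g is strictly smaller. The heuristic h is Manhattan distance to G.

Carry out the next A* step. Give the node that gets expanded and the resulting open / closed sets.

expanded=(2,3); open=[(0,2) g=2 f=10, (1,0) g=3 f=10, (1,3) g=2 f=10, (2,4) g=2 f=10, (3,3) g=2 f=8]; closed=[(1,1), (1,2), (2,2), (2,3)]

step 1: expand (2,3) (f=8, h=7) → closed; open now [(0,2) g=2 f=10, (1,0) g=3 f=10, (1,3) g=2 f=10, (2,4) g=2 f=10, (3,3) g=2 f=8]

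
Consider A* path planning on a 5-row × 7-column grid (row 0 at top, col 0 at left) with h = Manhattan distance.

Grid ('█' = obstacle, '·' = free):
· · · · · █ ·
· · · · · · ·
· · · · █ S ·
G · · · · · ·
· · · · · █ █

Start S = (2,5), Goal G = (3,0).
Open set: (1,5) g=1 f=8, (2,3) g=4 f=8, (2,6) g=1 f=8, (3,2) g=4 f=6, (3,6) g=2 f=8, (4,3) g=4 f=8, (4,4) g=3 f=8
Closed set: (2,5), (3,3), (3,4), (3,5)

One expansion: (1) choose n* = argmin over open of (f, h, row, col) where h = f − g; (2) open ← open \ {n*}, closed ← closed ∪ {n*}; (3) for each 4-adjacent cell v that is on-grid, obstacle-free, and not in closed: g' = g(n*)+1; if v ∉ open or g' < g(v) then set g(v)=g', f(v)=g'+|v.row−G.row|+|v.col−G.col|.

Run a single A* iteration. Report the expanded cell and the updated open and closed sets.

step 1: expand (3,2) (f=6, h=2) → closed; open now [(1,5) g=1 f=8, (2,2) g=5 f=8, (2,3) g=4 f=8, (2,6) g=1 f=8, (3,1) g=5 f=6, (3,6) g=2 f=8, (4,2) g=5 f=8, (4,3) g=4 f=8, (4,4) g=3 f=8]

expanded=(3,2); open=[(1,5) g=1 f=8, (2,2) g=5 f=8, (2,3) g=4 f=8, (2,6) g=1 f=8, (3,1) g=5 f=6, (3,6) g=2 f=8, (4,2) g=5 f=8, (4,3) g=4 f=8, (4,4) g=3 f=8]; closed=[(2,5), (3,2), (3,3), (3,4), (3,5)]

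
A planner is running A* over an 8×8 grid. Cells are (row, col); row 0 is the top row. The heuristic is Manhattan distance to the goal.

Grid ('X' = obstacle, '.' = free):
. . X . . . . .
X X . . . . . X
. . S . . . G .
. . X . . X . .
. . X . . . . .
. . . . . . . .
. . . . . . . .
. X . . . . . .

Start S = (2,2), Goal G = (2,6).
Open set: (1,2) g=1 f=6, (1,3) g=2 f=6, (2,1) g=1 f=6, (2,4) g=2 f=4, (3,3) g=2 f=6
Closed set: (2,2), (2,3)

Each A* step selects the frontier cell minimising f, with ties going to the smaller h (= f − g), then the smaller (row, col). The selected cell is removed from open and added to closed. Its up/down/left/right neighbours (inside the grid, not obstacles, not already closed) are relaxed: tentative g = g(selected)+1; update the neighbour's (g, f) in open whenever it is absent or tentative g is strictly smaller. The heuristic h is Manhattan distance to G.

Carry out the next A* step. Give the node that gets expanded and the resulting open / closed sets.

expanded=(2,4); open=[(1,2) g=1 f=6, (1,3) g=2 f=6, (1,4) g=3 f=6, (2,1) g=1 f=6, (2,5) g=3 f=4, (3,3) g=2 f=6, (3,4) g=3 f=6]; closed=[(2,2), (2,3), (2,4)]

step 1: expand (2,4) (f=4, h=2) → closed; open now [(1,2) g=1 f=6, (1,3) g=2 f=6, (1,4) g=3 f=6, (2,1) g=1 f=6, (2,5) g=3 f=4, (3,3) g=2 f=6, (3,4) g=3 f=6]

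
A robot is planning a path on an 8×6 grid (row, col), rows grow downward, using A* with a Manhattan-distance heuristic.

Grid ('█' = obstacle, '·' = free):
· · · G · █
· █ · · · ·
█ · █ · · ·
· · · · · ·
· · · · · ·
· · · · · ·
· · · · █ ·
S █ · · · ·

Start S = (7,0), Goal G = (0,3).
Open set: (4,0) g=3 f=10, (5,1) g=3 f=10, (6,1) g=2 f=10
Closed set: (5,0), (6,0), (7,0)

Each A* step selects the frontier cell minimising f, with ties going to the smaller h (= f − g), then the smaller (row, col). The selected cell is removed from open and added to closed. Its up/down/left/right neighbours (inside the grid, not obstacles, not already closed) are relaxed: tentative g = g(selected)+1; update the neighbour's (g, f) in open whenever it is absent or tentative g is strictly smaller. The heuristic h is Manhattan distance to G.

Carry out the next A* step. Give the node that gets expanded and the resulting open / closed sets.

expanded=(4,0); open=[(3,0) g=4 f=10, (4,1) g=4 f=10, (5,1) g=3 f=10, (6,1) g=2 f=10]; closed=[(4,0), (5,0), (6,0), (7,0)]

step 1: expand (4,0) (f=10, h=7) → closed; open now [(3,0) g=4 f=10, (4,1) g=4 f=10, (5,1) g=3 f=10, (6,1) g=2 f=10]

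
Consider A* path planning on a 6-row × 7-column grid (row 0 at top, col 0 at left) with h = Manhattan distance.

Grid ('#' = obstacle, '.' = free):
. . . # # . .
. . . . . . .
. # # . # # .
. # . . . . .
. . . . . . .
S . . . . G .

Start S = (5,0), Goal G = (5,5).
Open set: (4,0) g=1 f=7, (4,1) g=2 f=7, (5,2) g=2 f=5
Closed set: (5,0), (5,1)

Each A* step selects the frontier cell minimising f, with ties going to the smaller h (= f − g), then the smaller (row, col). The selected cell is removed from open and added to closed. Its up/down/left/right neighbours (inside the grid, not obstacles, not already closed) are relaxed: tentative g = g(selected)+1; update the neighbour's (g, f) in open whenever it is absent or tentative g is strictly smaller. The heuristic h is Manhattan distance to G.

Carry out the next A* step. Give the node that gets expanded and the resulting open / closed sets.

expanded=(5,2); open=[(4,0) g=1 f=7, (4,1) g=2 f=7, (4,2) g=3 f=7, (5,3) g=3 f=5]; closed=[(5,0), (5,1), (5,2)]

step 1: expand (5,2) (f=5, h=3) → closed; open now [(4,0) g=1 f=7, (4,1) g=2 f=7, (4,2) g=3 f=7, (5,3) g=3 f=5]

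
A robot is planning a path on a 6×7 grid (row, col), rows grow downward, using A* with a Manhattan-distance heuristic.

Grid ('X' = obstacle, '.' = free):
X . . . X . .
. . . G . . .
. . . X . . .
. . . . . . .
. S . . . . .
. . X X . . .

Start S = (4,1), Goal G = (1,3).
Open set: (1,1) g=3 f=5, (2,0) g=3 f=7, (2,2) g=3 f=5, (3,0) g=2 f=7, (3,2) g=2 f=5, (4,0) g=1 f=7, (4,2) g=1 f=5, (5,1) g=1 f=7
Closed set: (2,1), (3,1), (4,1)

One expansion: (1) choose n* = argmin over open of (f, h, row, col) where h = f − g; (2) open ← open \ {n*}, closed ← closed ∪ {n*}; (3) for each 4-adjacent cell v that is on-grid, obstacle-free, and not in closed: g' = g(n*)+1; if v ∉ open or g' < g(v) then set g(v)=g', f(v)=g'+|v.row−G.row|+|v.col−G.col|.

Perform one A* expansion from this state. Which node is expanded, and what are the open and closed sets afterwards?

expanded=(1,1); open=[(0,1) g=4 f=7, (1,0) g=4 f=7, (1,2) g=4 f=5, (2,0) g=3 f=7, (2,2) g=3 f=5, (3,0) g=2 f=7, (3,2) g=2 f=5, (4,0) g=1 f=7, (4,2) g=1 f=5, (5,1) g=1 f=7]; closed=[(1,1), (2,1), (3,1), (4,1)]

step 1: expand (1,1) (f=5, h=2) → closed; open now [(0,1) g=4 f=7, (1,0) g=4 f=7, (1,2) g=4 f=5, (2,0) g=3 f=7, (2,2) g=3 f=5, (3,0) g=2 f=7, (3,2) g=2 f=5, (4,0) g=1 f=7, (4,2) g=1 f=5, (5,1) g=1 f=7]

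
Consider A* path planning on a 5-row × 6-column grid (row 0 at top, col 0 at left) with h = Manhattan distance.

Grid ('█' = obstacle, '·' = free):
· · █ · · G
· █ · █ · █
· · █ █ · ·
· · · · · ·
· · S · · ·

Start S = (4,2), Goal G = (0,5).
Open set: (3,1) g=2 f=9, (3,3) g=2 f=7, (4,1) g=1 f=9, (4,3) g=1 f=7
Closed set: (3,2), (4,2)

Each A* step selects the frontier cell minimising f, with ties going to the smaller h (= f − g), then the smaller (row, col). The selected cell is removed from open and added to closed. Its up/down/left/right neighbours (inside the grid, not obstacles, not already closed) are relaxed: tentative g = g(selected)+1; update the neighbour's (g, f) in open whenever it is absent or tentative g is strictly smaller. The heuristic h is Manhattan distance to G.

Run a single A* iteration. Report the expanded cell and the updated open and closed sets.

expanded=(3,3); open=[(3,1) g=2 f=9, (3,4) g=3 f=7, (4,1) g=1 f=9, (4,3) g=1 f=7]; closed=[(3,2), (3,3), (4,2)]

step 1: expand (3,3) (f=7, h=5) → closed; open now [(3,1) g=2 f=9, (3,4) g=3 f=7, (4,1) g=1 f=9, (4,3) g=1 f=7]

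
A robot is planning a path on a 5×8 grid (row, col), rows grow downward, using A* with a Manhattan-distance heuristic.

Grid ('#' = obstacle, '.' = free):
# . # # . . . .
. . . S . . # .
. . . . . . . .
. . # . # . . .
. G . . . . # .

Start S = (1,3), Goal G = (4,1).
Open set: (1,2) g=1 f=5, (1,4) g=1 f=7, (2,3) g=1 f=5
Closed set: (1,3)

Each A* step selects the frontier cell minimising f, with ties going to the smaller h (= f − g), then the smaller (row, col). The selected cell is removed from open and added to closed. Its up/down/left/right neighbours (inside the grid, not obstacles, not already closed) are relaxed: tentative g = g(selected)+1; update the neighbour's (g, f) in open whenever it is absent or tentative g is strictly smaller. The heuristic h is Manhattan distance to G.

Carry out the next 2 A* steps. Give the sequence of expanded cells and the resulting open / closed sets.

step 1: expand (1,2) (f=5, h=4) → closed; open now [(1,1) g=2 f=5, (1,4) g=1 f=7, (2,2) g=2 f=5, (2,3) g=1 f=5]
step 2: expand (1,1) (f=5, h=3) → closed; open now [(0,1) g=3 f=7, (1,0) g=3 f=7, (1,4) g=1 f=7, (2,1) g=3 f=5, (2,2) g=2 f=5, (2,3) g=1 f=5]

order=[(1,2) → (1,1)]; open=[(0,1) g=3 f=7, (1,0) g=3 f=7, (1,4) g=1 f=7, (2,1) g=3 f=5, (2,2) g=2 f=5, (2,3) g=1 f=5]; closed=[(1,1), (1,2), (1,3)]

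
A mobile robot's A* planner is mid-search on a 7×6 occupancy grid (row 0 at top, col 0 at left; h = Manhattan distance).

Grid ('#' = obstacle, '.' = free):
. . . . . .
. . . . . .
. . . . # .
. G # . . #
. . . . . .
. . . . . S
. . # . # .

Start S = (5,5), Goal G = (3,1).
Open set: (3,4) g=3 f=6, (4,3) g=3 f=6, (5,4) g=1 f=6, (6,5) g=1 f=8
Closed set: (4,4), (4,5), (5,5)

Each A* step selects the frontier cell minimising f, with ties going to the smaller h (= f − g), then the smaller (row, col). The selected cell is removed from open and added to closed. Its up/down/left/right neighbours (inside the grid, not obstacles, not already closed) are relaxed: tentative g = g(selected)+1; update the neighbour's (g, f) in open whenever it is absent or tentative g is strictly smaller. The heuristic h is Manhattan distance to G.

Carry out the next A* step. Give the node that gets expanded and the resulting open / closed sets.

expanded=(3,4); open=[(3,3) g=4 f=6, (4,3) g=3 f=6, (5,4) g=1 f=6, (6,5) g=1 f=8]; closed=[(3,4), (4,4), (4,5), (5,5)]

step 1: expand (3,4) (f=6, h=3) → closed; open now [(3,3) g=4 f=6, (4,3) g=3 f=6, (5,4) g=1 f=6, (6,5) g=1 f=8]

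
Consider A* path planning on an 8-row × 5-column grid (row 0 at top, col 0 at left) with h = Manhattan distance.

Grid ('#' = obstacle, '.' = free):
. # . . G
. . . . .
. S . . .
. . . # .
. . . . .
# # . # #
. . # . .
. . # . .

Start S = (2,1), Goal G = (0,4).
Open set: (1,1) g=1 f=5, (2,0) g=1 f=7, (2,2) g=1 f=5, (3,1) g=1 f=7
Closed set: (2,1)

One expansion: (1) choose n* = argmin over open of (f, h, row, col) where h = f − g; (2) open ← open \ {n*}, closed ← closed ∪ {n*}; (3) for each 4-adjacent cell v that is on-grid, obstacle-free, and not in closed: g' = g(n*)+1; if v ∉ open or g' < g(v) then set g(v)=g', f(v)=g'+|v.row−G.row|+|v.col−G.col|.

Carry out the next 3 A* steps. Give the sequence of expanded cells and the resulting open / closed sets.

order=[(1,1) → (1,2) → (0,2)]; open=[(0,3) g=4 f=5, (1,0) g=2 f=7, (1,3) g=3 f=5, (2,0) g=1 f=7, (2,2) g=1 f=5, (3,1) g=1 f=7]; closed=[(0,2), (1,1), (1,2), (2,1)]

step 1: expand (1,1) (f=5, h=4) → closed; open now [(1,0) g=2 f=7, (1,2) g=2 f=5, (2,0) g=1 f=7, (2,2) g=1 f=5, (3,1) g=1 f=7]
step 2: expand (1,2) (f=5, h=3) → closed; open now [(0,2) g=3 f=5, (1,0) g=2 f=7, (1,3) g=3 f=5, (2,0) g=1 f=7, (2,2) g=1 f=5, (3,1) g=1 f=7]
step 3: expand (0,2) (f=5, h=2) → closed; open now [(0,3) g=4 f=5, (1,0) g=2 f=7, (1,3) g=3 f=5, (2,0) g=1 f=7, (2,2) g=1 f=5, (3,1) g=1 f=7]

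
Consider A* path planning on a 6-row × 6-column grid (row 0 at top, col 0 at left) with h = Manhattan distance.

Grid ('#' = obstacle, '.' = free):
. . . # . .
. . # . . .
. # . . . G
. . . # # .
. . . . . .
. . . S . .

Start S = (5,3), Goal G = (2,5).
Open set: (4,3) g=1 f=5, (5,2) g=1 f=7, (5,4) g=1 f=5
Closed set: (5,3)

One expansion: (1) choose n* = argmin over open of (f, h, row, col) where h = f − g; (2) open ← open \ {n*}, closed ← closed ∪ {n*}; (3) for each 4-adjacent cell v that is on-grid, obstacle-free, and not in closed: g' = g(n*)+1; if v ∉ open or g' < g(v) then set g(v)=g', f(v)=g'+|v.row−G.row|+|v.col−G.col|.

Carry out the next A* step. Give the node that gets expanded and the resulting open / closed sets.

step 1: expand (4,3) (f=5, h=4) → closed; open now [(4,2) g=2 f=7, (4,4) g=2 f=5, (5,2) g=1 f=7, (5,4) g=1 f=5]

expanded=(4,3); open=[(4,2) g=2 f=7, (4,4) g=2 f=5, (5,2) g=1 f=7, (5,4) g=1 f=5]; closed=[(4,3), (5,3)]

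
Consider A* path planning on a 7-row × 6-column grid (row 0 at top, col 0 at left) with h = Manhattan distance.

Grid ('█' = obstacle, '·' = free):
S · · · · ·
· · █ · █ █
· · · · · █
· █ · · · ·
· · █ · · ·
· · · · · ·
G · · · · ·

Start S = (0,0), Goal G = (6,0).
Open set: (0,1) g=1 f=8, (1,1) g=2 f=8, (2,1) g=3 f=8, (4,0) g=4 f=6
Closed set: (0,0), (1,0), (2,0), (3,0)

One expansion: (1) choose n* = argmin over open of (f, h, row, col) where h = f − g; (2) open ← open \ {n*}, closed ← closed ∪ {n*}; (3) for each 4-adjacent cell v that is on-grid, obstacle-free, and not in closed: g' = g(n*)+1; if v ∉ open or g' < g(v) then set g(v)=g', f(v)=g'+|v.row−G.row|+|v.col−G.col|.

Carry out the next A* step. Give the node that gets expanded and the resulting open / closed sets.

step 1: expand (4,0) (f=6, h=2) → closed; open now [(0,1) g=1 f=8, (1,1) g=2 f=8, (2,1) g=3 f=8, (4,1) g=5 f=8, (5,0) g=5 f=6]

expanded=(4,0); open=[(0,1) g=1 f=8, (1,1) g=2 f=8, (2,1) g=3 f=8, (4,1) g=5 f=8, (5,0) g=5 f=6]; closed=[(0,0), (1,0), (2,0), (3,0), (4,0)]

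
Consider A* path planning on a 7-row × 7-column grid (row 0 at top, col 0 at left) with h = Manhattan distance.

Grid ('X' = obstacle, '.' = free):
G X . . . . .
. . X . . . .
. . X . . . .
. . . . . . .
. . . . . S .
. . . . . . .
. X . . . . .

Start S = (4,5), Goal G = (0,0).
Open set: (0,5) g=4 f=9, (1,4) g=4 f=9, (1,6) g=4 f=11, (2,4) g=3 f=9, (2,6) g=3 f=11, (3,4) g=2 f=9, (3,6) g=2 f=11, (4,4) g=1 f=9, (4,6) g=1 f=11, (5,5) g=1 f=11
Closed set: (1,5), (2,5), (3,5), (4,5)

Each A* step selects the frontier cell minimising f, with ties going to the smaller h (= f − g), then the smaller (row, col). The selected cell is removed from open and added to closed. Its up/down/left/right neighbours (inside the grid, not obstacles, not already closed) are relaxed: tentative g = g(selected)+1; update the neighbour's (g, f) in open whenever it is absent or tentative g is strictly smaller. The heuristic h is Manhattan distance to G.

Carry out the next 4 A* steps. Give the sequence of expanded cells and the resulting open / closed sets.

order=[(0,5) → (0,4) → (0,3) → (0,2)]; open=[(0,6) g=5 f=11, (1,3) g=7 f=11, (1,4) g=4 f=9, (1,6) g=4 f=11, (2,4) g=3 f=9, (2,6) g=3 f=11, (3,4) g=2 f=9, (3,6) g=2 f=11, (4,4) g=1 f=9, (4,6) g=1 f=11, (5,5) g=1 f=11]; closed=[(0,2), (0,3), (0,4), (0,5), (1,5), (2,5), (3,5), (4,5)]

step 1: expand (0,5) (f=9, h=5) → closed; open now [(0,4) g=5 f=9, (0,6) g=5 f=11, (1,4) g=4 f=9, (1,6) g=4 f=11, (2,4) g=3 f=9, (2,6) g=3 f=11, (3,4) g=2 f=9, (3,6) g=2 f=11, (4,4) g=1 f=9, (4,6) g=1 f=11, (5,5) g=1 f=11]
step 2: expand (0,4) (f=9, h=4) → closed; open now [(0,3) g=6 f=9, (0,6) g=5 f=11, (1,4) g=4 f=9, (1,6) g=4 f=11, (2,4) g=3 f=9, (2,6) g=3 f=11, (3,4) g=2 f=9, (3,6) g=2 f=11, (4,4) g=1 f=9, (4,6) g=1 f=11, (5,5) g=1 f=11]
step 3: expand (0,3) (f=9, h=3) → closed; open now [(0,2) g=7 f=9, (0,6) g=5 f=11, (1,3) g=7 f=11, (1,4) g=4 f=9, (1,6) g=4 f=11, (2,4) g=3 f=9, (2,6) g=3 f=11, (3,4) g=2 f=9, (3,6) g=2 f=11, (4,4) g=1 f=9, (4,6) g=1 f=11, (5,5) g=1 f=11]
step 4: expand (0,2) (f=9, h=2) → closed; open now [(0,6) g=5 f=11, (1,3) g=7 f=11, (1,4) g=4 f=9, (1,6) g=4 f=11, (2,4) g=3 f=9, (2,6) g=3 f=11, (3,4) g=2 f=9, (3,6) g=2 f=11, (4,4) g=1 f=9, (4,6) g=1 f=11, (5,5) g=1 f=11]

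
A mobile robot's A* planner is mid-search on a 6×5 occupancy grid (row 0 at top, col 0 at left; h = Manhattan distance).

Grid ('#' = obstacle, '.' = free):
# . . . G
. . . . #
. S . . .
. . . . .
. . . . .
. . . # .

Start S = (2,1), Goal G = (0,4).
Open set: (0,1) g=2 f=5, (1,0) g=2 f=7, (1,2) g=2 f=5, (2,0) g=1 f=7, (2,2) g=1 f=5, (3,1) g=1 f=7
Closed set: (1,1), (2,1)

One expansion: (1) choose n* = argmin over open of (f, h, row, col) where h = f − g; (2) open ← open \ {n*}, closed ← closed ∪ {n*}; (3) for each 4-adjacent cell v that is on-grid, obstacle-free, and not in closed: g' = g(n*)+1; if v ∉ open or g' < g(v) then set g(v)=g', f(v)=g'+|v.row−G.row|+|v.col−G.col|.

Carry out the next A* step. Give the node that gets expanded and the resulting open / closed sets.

expanded=(0,1); open=[(0,2) g=3 f=5, (1,0) g=2 f=7, (1,2) g=2 f=5, (2,0) g=1 f=7, (2,2) g=1 f=5, (3,1) g=1 f=7]; closed=[(0,1), (1,1), (2,1)]

step 1: expand (0,1) (f=5, h=3) → closed; open now [(0,2) g=3 f=5, (1,0) g=2 f=7, (1,2) g=2 f=5, (2,0) g=1 f=7, (2,2) g=1 f=5, (3,1) g=1 f=7]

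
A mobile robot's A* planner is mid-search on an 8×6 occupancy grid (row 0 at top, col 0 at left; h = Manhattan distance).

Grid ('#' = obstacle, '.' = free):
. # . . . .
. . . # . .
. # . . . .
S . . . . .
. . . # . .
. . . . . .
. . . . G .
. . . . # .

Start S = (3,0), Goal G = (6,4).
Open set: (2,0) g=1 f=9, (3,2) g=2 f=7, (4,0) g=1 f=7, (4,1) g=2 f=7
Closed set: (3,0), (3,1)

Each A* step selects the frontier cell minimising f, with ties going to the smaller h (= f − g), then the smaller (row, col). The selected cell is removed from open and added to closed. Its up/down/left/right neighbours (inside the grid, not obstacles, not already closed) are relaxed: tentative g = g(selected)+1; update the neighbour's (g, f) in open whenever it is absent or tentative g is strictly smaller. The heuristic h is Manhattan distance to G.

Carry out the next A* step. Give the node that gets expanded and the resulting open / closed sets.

expanded=(3,2); open=[(2,0) g=1 f=9, (2,2) g=3 f=9, (3,3) g=3 f=7, (4,0) g=1 f=7, (4,1) g=2 f=7, (4,2) g=3 f=7]; closed=[(3,0), (3,1), (3,2)]

step 1: expand (3,2) (f=7, h=5) → closed; open now [(2,0) g=1 f=9, (2,2) g=3 f=9, (3,3) g=3 f=7, (4,0) g=1 f=7, (4,1) g=2 f=7, (4,2) g=3 f=7]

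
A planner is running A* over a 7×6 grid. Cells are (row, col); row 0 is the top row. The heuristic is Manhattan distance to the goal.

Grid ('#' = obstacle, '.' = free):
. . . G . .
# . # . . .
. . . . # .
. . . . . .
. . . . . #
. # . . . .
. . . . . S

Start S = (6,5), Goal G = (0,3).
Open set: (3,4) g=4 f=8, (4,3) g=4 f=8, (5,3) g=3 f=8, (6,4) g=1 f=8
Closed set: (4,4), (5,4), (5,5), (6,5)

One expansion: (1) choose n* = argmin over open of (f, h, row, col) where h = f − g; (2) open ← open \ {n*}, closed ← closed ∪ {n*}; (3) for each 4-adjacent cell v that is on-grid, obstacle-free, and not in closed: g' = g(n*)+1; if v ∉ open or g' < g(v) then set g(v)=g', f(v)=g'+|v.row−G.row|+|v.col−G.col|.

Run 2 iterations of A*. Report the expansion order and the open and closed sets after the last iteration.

order=[(3,4) → (3,3)]; open=[(2,3) g=6 f=8, (3,2) g=6 f=10, (3,5) g=5 f=10, (4,3) g=4 f=8, (5,3) g=3 f=8, (6,4) g=1 f=8]; closed=[(3,3), (3,4), (4,4), (5,4), (5,5), (6,5)]

step 1: expand (3,4) (f=8, h=4) → closed; open now [(3,3) g=5 f=8, (3,5) g=5 f=10, (4,3) g=4 f=8, (5,3) g=3 f=8, (6,4) g=1 f=8]
step 2: expand (3,3) (f=8, h=3) → closed; open now [(2,3) g=6 f=8, (3,2) g=6 f=10, (3,5) g=5 f=10, (4,3) g=4 f=8, (5,3) g=3 f=8, (6,4) g=1 f=8]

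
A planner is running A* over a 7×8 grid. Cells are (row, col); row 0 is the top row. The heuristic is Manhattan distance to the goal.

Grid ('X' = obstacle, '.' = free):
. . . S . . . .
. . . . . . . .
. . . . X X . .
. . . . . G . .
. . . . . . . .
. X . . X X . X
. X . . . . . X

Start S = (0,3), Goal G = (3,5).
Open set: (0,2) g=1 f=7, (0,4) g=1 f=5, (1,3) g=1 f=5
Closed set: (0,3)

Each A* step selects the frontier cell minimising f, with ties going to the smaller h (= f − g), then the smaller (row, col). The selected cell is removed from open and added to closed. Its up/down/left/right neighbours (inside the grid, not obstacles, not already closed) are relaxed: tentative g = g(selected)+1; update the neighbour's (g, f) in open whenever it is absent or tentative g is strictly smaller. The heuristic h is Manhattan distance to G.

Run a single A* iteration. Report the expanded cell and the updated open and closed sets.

step 1: expand (0,4) (f=5, h=4) → closed; open now [(0,2) g=1 f=7, (0,5) g=2 f=5, (1,3) g=1 f=5, (1,4) g=2 f=5]

expanded=(0,4); open=[(0,2) g=1 f=7, (0,5) g=2 f=5, (1,3) g=1 f=5, (1,4) g=2 f=5]; closed=[(0,3), (0,4)]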